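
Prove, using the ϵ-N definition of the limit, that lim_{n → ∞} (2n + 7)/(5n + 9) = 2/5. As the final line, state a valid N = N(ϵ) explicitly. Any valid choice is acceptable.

Let ϵ > 0 be given. For n ≥ 1, |(2n + 7)/(5n + 9) − (2/5)| = |17|/(5(5n + 9)) = 17/(5(5n + 9)).
Since 5n + 9 ≥ 5n for n ≥ 1, this is ≤ 17/(5·5n) = (17/25)/n.
So |(2n + 7)/(5n + 9) − (2/5)| < ϵ whenever n > (17/25)/ϵ.
Take N = (17/25)/ϵ. If n > N then |(2n + 7)/(5n + 9) − (2/5)| ≤ (17/25)/n < ϵ.

N = (17/25)/ϵ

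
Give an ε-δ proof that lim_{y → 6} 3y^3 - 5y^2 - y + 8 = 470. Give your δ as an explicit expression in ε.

Suppose ε > 0. We want δ > 0 such that 0 < |y − 6| < δ implies |(3y^3 - 5y^2 - y + 8) − 470| < ε.
(3y^3 - 5y^2 - y + 8) − 470 = 3y^3 - 5y^2 - y - 462 = (y − 6)(3y^2 + 13y + 77).
So |(3y^3 - 5y^2 - y + 8) − 470| = |y − 6|·|3y^2 + 13y + 77|.
Require δ ≤ 2. Then |y − 6| < 2 gives |y| < 8, and by the triangle inequality |3y^2 + 13y + 77| ≤ 3·8^2 + 13·8 + 77 = 373.
Hence |(3y^3 - 5y^2 - y + 8) − 470| ≤ 373|y − 6| < ε provided |y − 6| < ε/373.
Choosing δ = min(2, ε/373) ensures both conditions, hence |(3y^3 - 5y^2 - y + 8) − 470| < ε.

δ = min(2, ε/373)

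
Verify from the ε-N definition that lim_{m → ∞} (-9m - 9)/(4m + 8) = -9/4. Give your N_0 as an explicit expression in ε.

N_0 = (9/4)/ε

Let ε > 0. For m ≥ 1, |(-9m - 9)/(4m + 8) + 9/4| = |36|/(4(4m + 8)) = 36/(4(4m + 8)).
Since 4m + 8 ≥ 4m for m ≥ 1, this is ≤ 36/(4·4m) = (9/4)/m.
So |(-9m - 9)/(4m + 8) + 9/4| < ε whenever m > (9/4)/ε.
Take N_0 = (9/4)/ε. If m > N_0 then |(-9m - 9)/(4m + 8) + 9/4| ≤ (9/4)/m < ε.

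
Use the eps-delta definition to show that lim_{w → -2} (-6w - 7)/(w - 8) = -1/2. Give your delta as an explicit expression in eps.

Suppose eps > 0. We want delta > 0 with 0 < |w + 2| < delta ⇒ |(-6w - 7)/(w - 8) + 1/2| < eps.
Combining over a common denominator, (-6w - 7)/(w - 8) + 1/2 = [(-6w - 7)·(-10) − 5·(w - 8)] / [(-10)·(w - 8)] = 55(w + 2) / ((-10)(w - 8)).
So |(-6w - 7)/(w - 8) + 1/2| = 55|w + 2| / (10·|w − 8|).
Require delta ≤ 5, so |w − 8| ≥ |-10| − |w + 2| > 10 − 5 = 5.
Hence |(-6w - 7)/(w - 8) + 1/2| < 55|w + 2|/(10·5) = (11/10)|w + 2|, which is < eps once |w + 2| < (10/11)eps.
Take delta = min(5, (10/11)eps). Then 0 < |w + 2| < delta forces both bounds, so |(-6w - 7)/(w - 8) + 1/2| < eps.

delta = min(5, (10/11)eps)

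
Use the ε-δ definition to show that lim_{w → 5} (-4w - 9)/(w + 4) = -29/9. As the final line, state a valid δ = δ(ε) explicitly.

δ = min(9/2, (81/14)ε)

Let ε > 0 be given. We want δ > 0 with 0 < |w − 5| < δ ⇒ |(-4w - 9)/(w + 4) + 29/9| < ε.
Combining over a common denominator, (-4w - 9)/(w + 4) + 29/9 = [(-4w - 9)·9 − (-29)·(w + 4)] / [9·(w + 4)] = -7(w − 5) / (9(w + 4)).
So |(-4w - 9)/(w + 4) + 29/9| = 7|w − 5| / (9·|w + 4|).
Restrict δ ≤ 9/2. Then |w − 5| < 9/2 gives |w + 4| = |(w − 5) + 9| ≥ 9 − 9/2 = 9/2.
Hence |(-4w - 9)/(w + 4) + 29/9| < 7|w − 5|/(9·(9/2)) = (14/81)|w − 5|, which is < ε once |w − 5| < (81/14)ε.
Take δ = min(9/2, (81/14)ε). Then 0 < |w − 5| < δ forces both bounds, so |(-4w - 9)/(w + 4) + 29/9| < ε.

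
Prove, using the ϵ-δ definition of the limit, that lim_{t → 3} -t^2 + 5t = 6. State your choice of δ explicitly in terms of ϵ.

δ = min(1, ϵ/6)

Let ϵ > 0. We want δ > 0 such that 0 < |t − 3| < δ implies |(-t^2 + 5t) − 6| < ϵ.
(-t^2 + 5t) − 6 = -t^2 + 5t - 6 = (t − 3)(-t + 2).
So |(-t^2 + 5t) − 6| = |t − 3|·|-t + 2|.
Assume first that |t − 3| < 1, so |t| < 4. Then |-t + 2| ≤ 4 + 2 = 6.
Hence |(-t^2 + 5t) − 6| ≤ 6|t − 3| < ϵ provided |t − 3| < ϵ/6.
Choosing δ = min(1, ϵ/6) ensures both conditions, hence |(-t^2 + 5t) − 6| < ϵ.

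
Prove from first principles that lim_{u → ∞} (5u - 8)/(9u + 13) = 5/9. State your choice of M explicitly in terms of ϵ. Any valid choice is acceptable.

M = (137/81)/ϵ

Fix ϵ > 0. We seek M > 0 such that u > M implies |(5u - 8)/(9u + 13) − (5/9)| < ϵ.
(5u - 8)/(9u + 13) − (5/9) = (9(5u - 8) − 5(9u + 13)) / (9(9u + 13)) = -137/(9(9u + 13)).
For u > 0 we have 9u + 13 > 9u, so |(5u - 8)/(9u + 13) − (5/9)| = 137/(9(9u + 13)) < 137/(9·9u) = (137/81)/u.
Thus |(5u - 8)/(9u + 13) − (5/9)| < ϵ whenever u > (137/81)/ϵ.
Take M = (137/81)/ϵ. If u > M then |(5u - 8)/(9u + 13) − (5/9)| < (137/81)/u < ϵ.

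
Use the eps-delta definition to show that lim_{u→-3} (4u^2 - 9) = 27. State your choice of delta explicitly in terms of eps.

delta = min(2, eps/32)

Let eps > 0. We want delta > 0 such that 0 < |u + 3| < delta implies |(4u^2 - 9) − 27| < eps.
(4u^2 - 9) − 27 = 4u^2 - 36 = (u + 3)(4u - 12).
So |(4u^2 - 9) − 27| = |u + 3|·|4u - 12|.
Assume first that |u + 3| < 2, so |u| < 5. Then |4u - 12| ≤ 4·5 + 12 = 32.
Hence |(4u^2 - 9) − 27| ≤ 32|u + 3| < eps provided |u + 3| < eps/32.
Take delta = min(2, eps/32). Then 0 < |u + 3| < delta gives both |u + 3| < 2 and |u + 3| < eps/32, so |(4u^2 - 9) − 27| < eps.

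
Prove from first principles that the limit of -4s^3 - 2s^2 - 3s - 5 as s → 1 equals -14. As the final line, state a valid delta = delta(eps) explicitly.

Fix eps > 0. We want delta > 0 such that 0 < |s − 1| < delta implies |(-4s^3 - 2s^2 - 3s - 5) + 14| < eps.
(-4s^3 - 2s^2 - 3s - 5) + 14 = -4s^3 - 2s^2 - 3s + 9 = (s − 1)(-4s^2 - 6s - 9).
So |(-4s^3 - 2s^2 - 3s - 5) + 14| = |s − 1|·|-4s^2 - 6s - 9|.
Require delta ≤ 1. Then |s − 1| < 1 gives |s| < 2, and by the triangle inequality |-4s^2 - 6s - 9| ≤ 4·2^2 + 6·2 + 9 = 37.
Hence |(-4s^3 - 2s^2 - 3s - 5) + 14| ≤ 37|s − 1| < eps provided |s − 1| < eps/37.
Take delta = min(1, eps/37). Then 0 < |s − 1| < delta gives both |s − 1| < 1 and |s − 1| < eps/37, so |(-4s^3 - 2s^2 - 3s - 5) + 14| < eps.

delta = min(1, eps/37)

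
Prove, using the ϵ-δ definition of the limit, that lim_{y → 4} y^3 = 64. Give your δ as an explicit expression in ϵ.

Suppose ϵ > 0. We seek δ > 0 with 0 < |y − 4| < δ ⇒ |y^3 − 64| < ϵ.
Factor: y^3 − 64 = (y − 4)(y^2 + 4y + 16), so |y^3 − 64| = |y − 4|·|y^2 + 4y + 16|.
Restrict δ ≤ 1. Then |y − 4| < 1 gives |y| < 5, so by the triangle inequality |y^2 + 4y + 16| ≤ 5^2 + 4·5 + 16 = 61.
Hence |y^3 − 64| ≤ 61|y − 4|, which is < ϵ once |y − 4| < ϵ/61.
Take δ = min(1, ϵ/61). If 0 < |y − 4| < δ then both bounds hold and |y^3 − 64| ≤ 61|y − 4| < 61·(ϵ/61) = ϵ.

δ = min(1, ϵ/61)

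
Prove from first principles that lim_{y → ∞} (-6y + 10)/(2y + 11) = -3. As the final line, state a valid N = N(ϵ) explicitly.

N = (43/2)/ϵ

Suppose ϵ > 0. We seek N > 0 such that y > N implies |(-6y + 10)/(2y + 11) + 3| < ϵ.
(-6y + 10)/(2y + 11) + 3 = (2(-6y + 10) − (-6)(2y + 11)) / (2(2y + 11)) = 86/(2(2y + 11)).
For y > 0 we have 2y + 11 > 2y, so |(-6y + 10)/(2y + 11) + 3| = 86/(2(2y + 11)) < 86/(2·2y) = (43/2)/y.
Thus |(-6y + 10)/(2y + 11) + 3| < ϵ whenever y > (43/2)/ϵ.
Take N = (43/2)/ϵ. If y > N then |(-6y + 10)/(2y + 11) + 3| < (43/2)/y < ϵ.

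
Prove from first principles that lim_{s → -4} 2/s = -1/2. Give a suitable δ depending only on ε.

Suppose ε > 0. We seek δ > 0 such that 0 < |s + 4| < δ implies |2/s + 1/2| < ε.
|2/s + 1/2| = 2·|-4 − s|/(4·|s|) = 2|s + 4|/(4|s|).
Restrict δ ≤ 2. Then |s + 4| < 2 gives |s| > 2, so 4|s| > 8.
Then |2/s + 1/2| < 2|s + 4|/8, which is < ε when |s + 4| < 4ε.
Take δ = min(2, 4ε). Then 0 < |s + 4| < δ gives both |s + 4| < 2 and |s + 4| < 4ε, so |2/s + 1/2| < ε.

δ = min(2, 4ε)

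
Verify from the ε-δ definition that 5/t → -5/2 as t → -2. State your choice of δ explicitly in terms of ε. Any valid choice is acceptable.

δ = min(1, (2/5)ε)

Let ε > 0. We seek δ > 0 such that 0 < |t + 2| < δ implies |5/t + 5/2| < ε.
|5/t + 5/2| = 5·|-2 − t|/(2·|t|) = 5|t + 2|/(2|t|).
Require δ ≤ 1 so that |t| > 2 − 1 = 1, hence 2|t| > 2.
Then |5/t + 5/2| < 5|t + 2|/2, which is < ε when |t + 2| < (2/5)ε.
Take δ = min(1, (2/5)ε). Then 0 < |t + 2| < δ gives both |t + 2| < 1 and |t + 2| < (2/5)ε, so |5/t + 5/2| < ε.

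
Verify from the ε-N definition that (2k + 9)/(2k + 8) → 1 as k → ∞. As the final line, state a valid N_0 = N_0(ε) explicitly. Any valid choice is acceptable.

Suppose ε > 0. For k ≥ 1, |(2k + 9)/(2k + 8) − 1| = |2|/(2(2k + 8)) = 2/(2(2k + 8)).
Since 2k + 8 ≥ 2k for k ≥ 1, this is ≤ 2/(2·2k) = (1/2)/k.
So |(2k + 9)/(2k + 8) − 1| < ε whenever k > (1/2)/ε.
Take N_0 = (1/2)/ε. If k > N_0 then |(2k + 9)/(2k + 8) − 1| ≤ (1/2)/k < ε.

N_0 = (1/2)/ε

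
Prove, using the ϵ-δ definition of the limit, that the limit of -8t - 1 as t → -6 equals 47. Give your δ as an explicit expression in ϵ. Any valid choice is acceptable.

Let ϵ > 0. We need δ > 0 so that 0 < |t + 6| < δ implies |(-8t - 1) − 47| < ϵ.
|(-8t - 1) − 47| = |-8t - 48| = 8|t + 6|.
So 8|t + 6| < ϵ exactly when |t + 6| < ϵ/8.
Choosing δ = ϵ/8 gives |(-8t - 1) − 47| = 8|t + 6| < ϵ whenever |t + 6| < δ.

δ = ϵ/8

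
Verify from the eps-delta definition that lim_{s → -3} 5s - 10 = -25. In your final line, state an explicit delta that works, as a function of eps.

delta = eps/5

Suppose eps > 0. We need delta > 0 so that 0 < |s + 3| < delta implies |(5s - 10) + 25| < eps.
|(5s - 10) + 25| = |5s + 15| = 5|s + 3|.
So 5|s + 3| < eps exactly when |s + 3| < eps/5.
Choosing delta = eps/5 gives |(5s - 10) + 25| = 5|s + 3| < eps whenever |s + 3| < delta.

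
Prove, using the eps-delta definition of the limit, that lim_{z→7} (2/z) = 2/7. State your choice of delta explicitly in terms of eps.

delta = min(7/2, (49/4)eps)

Suppose eps > 0. We seek delta > 0 such that 0 < |z − 7| < delta implies |2/z − (2/7)| < eps.
|2/z − (2/7)| = 2·|7 − z|/(7·|z|) = 2|z − 7|/(7|z|).
Require delta ≤ 7/2 so that |z| > 7 − 7/2 = 7/2, hence 7|z| > 49/2.
Then |2/z − (2/7)| < 2|z − 7|/(49/2), which is < eps when |z − 7| < (49/4)eps.
Take delta = min(7/2, (49/4)eps). Then 0 < |z − 7| < delta gives both |z − 7| < 7/2 and |z − 7| < (49/4)eps, so |2/z − (2/7)| < eps.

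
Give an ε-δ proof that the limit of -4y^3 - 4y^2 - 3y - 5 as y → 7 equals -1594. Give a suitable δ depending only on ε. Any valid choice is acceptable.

Let ε > 0 be given. We want δ > 0 such that 0 < |y − 7| < δ implies |(-4y^3 - 4y^2 - 3y - 5) + 1594| < ε.
(-4y^3 - 4y^2 - 3y - 5) + 1594 = -4y^3 - 4y^2 - 3y + 1589 = (y − 7)(-4y^2 - 32y - 227).
So |(-4y^3 - 4y^2 - 3y - 5) + 1594| = |y − 7|·|-4y^2 - 32y - 227|.
Require δ ≤ 1. Then |y − 7| < 1 gives |y| < 8, and by the triangle inequality |-4y^2 - 32y - 227| ≤ 4·8^2 + 32·8 + 227 = 739.
Hence |(-4y^3 - 4y^2 - 3y - 5) + 1594| ≤ 739|y − 7| < ε provided |y − 7| < ε/739.
Choosing δ = min(1, ε/739) ensures both conditions, hence |(-4y^3 - 4y^2 - 3y - 5) + 1594| < ε.

δ = min(1, ε/739)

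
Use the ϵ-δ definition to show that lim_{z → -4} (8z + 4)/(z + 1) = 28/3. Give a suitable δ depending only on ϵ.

Let ϵ > 0. We want δ > 0 with 0 < |z + 4| < δ ⇒ |(8z + 4)/(z + 1) − (28/3)| < ϵ.
Combining over a common denominator, (8z + 4)/(z + 1) − (28/3) = [(8z + 4)·(-3) − (-28)·(z + 1)] / [(-3)·(z + 1)] = 4(z + 4) / ((-3)(z + 1)).
So |(8z + 4)/(z + 1) − (28/3)| = 4|z + 4| / (3·|z + 1|).
Restrict δ ≤ 3/2. Then |z + 4| < 3/2 gives |z + 1| = |(z + 4) + (-3)| ≥ 3 − 3/2 = 3/2.
Hence |(8z + 4)/(z + 1) − (28/3)| < 4|z + 4|/(3·(3/2)) = (8/9)|z + 4|, which is < ϵ once |z + 4| < (9/8)ϵ.
Take δ = min(3/2, (9/8)ϵ). Then 0 < |z + 4| < δ forces both bounds, so |(8z + 4)/(z + 1) − (28/3)| < ϵ.

δ = min(3/2, (9/8)ϵ)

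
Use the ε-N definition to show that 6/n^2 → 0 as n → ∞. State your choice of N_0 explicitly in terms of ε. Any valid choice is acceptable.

N_0 = (6/ε)^{1/2}

Let ε > 0 be given. For n ≥ 1, |6/n^2 − 0| = 6/n^2.
6/n^2 < ε ⇔ n^2 > 6/ε ⇔ n > (6/ε)^{1/2}.
Take N_0 = (6/ε)^{1/2}. Then n > N_0 implies 6/n^2 < ε.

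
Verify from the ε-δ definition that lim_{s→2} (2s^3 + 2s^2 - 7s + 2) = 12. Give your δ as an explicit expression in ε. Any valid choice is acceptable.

δ = min(2, ε/61)

Fix ε > 0. We want δ > 0 such that 0 < |s − 2| < δ implies |(2s^3 + 2s^2 - 7s + 2) − 12| < ε.
(2s^3 + 2s^2 - 7s + 2) − 12 = 2s^3 + 2s^2 - 7s - 10 = (s − 2)(2s^2 + 6s + 5).
So |(2s^3 + 2s^2 - 7s + 2) − 12| = |s − 2|·|2s^2 + 6s + 5|.
Require δ ≤ 2. Then |s − 2| < 2 gives |s| < 4, and by the triangle inequality |2s^2 + 6s + 5| ≤ 2·4^2 + 6·4 + 5 = 61.
Hence |(2s^3 + 2s^2 - 7s + 2) − 12| ≤ 61|s − 2| < ε provided |s − 2| < ε/61.
Take δ = min(2, ε/61). Then 0 < |s − 2| < δ gives both |s − 2| < 2 and |s − 2| < ε/61, so |(2s^3 + 2s^2 - 7s + 2) − 12| < ε.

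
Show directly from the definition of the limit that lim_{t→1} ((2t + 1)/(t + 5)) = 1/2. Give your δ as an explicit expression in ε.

δ = min(3, 2ε)

Let ε > 0. We want δ > 0 with 0 < |t − 1| < δ ⇒ |(2t + 1)/(t + 5) − (1/2)| < ε.
Combining over a common denominator, (2t + 1)/(t + 5) − (1/2) = [(2t + 1)·6 − 3·(t + 5)] / [6·(t + 5)] = 9(t − 1) / (6(t + 5)).
So |(2t + 1)/(t + 5) − (1/2)| = 9|t − 1| / (6·|t + 5|).
Require δ ≤ 3, so |t + 5| ≥ |6| − |t − 1| > 6 − 3 = 3.
Hence |(2t + 1)/(t + 5) − (1/2)| < 9|t − 1|/(6·3) = (1/2)|t − 1|, which is < ε once |t − 1| < 2ε.
Take δ = min(3, 2ε). Then 0 < |t − 1| < δ forces both bounds, so |(2t + 1)/(t + 5) − (1/2)| < ε.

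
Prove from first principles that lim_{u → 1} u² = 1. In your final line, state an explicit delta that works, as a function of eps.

Let eps > 0. We seek delta > 0 with 0 < |u − 1| < delta ⇒ |u² − 1| < eps.
Factor: u² − 1 = (u − 1)(u + 1), so |u² − 1| = |u − 1|·|u + 1|.
Restrict delta ≤ 1. Then |u − 1| < 1 gives |u| < 2, so by the triangle inequality |u + 1| ≤ 2 + 1 = 3.
Hence |u² − 1| ≤ 3|u − 1|, which is < eps once |u − 1| < eps/3.
Take delta = min(1, eps/3). If 0 < |u − 1| < delta then both bounds hold and |u² − 1| ≤ 3|u − 1| < 3·(eps/3) = eps.

delta = min(1, eps/3)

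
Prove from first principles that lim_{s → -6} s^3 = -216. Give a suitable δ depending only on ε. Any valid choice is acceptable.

Fix ε > 0. We seek δ > 0 with 0 < |s + 6| < δ ⇒ |s^3 + 216| < ε.
Factor: s^3 + 216 = (s + 6)(s^2 - 6s + 36), so |s^3 + 216| = |s + 6|·|s^2 - 6s + 36|.
Impose δ ≤ 1 so that |s| < 7; then |s^2 - 6s + 36| ≤ 127.
Hence |s^3 + 216| ≤ 127|s + 6|, which is < ε once |s + 6| < ε/127.
Take δ = min(1, ε/127). If 0 < |s + 6| < δ then both bounds hold and |s^3 + 216| ≤ 127|s + 6| < 127·(ε/127) = ε.

δ = min(1, ε/127)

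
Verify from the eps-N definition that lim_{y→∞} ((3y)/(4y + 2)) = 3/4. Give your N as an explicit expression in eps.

Let eps > 0 be given. We seek N > 0 such that y > N implies |(3y)/(4y + 2) − (3/4)| < eps.
(3y)/(4y + 2) − (3/4) = (4(3y) − 3(4y + 2)) / (4(4y + 2)) = -6/(4(4y + 2)).
For y > 0 we have 4y + 2 > 4y, so |(3y)/(4y + 2) − (3/4)| = 6/(4(4y + 2)) < 6/(4·4y) = (3/8)/y.
Thus |(3y)/(4y + 2) − (3/4)| < eps whenever y > (3/8)/eps.
Take N = (3/8)/eps. If y > N then |(3y)/(4y + 2) − (3/4)| < (3/8)/y < eps.

N = (3/8)/eps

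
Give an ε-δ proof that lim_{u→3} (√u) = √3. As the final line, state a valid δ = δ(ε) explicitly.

δ = min(3, √3·ε)

Let ε > 0. We want δ > 0 such that 0 < |u − 3| < δ implies |√u − √3| < ε.
Rationalise: √u − √3 = (u − 3)/(√u + √3), so |√u − √3| = |u − 3|/(√u + √3).
Restrict δ ≤ 3 so that |u − 3| < 3 forces u > 0, and then √u + √3 > √3.
Hence |√u − √3| < |u − 3|/√3, which is < ε once |u − 3| < √3·ε.
Take δ = min(3, √3·ε). If 0 < |u − 3| < δ then u > 0 and |√u − √3| < |u − 3|/√3 < ε.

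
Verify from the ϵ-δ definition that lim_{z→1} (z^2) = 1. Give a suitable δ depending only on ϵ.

δ = min(2, ϵ/4)

Suppose ϵ > 0. We seek δ > 0 with 0 < |z − 1| < δ ⇒ |z^2 − 1| < ϵ.
Factor: z^2 − 1 = (z − 1)(z + 1), so |z^2 − 1| = |z − 1|·|z + 1|.
Restrict δ ≤ 2. Then |z − 1| < 2 gives |z| < 3, so by the triangle inequality |z + 1| ≤ 3 + 1 = 4.
Hence |z^2 − 1| ≤ 4|z − 1|, which is < ϵ once |z − 1| < ϵ/4.
Take δ = min(2, ϵ/4). If 0 < |z − 1| < δ then both bounds hold and |z^2 − 1| ≤ 4|z − 1| < 4·(ϵ/4) = ϵ.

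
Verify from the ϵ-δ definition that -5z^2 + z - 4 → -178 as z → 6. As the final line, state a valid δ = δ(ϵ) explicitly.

Let ϵ > 0 be given. We want δ > 0 such that 0 < |z − 6| < δ implies |(-5z^2 + z - 4) + 178| < ϵ.
(-5z^2 + z - 4) + 178 = -5z^2 + z + 174 = (z − 6)(-5z - 29).
So |(-5z^2 + z - 4) + 178| = |z − 6|·|-5z - 29|.
Require δ ≤ 2. Then |z − 6| < 2 gives |z| < 8, and by the triangle inequality |-5z - 29| ≤ 5·8 + 29 = 69.
Hence |(-5z^2 + z - 4) + 178| ≤ 69|z − 6| < ϵ provided |z − 6| < ϵ/69.
Take δ = min(2, ϵ/69). Then 0 < |z − 6| < δ gives both |z − 6| < 2 and |z − 6| < ϵ/69, so |(-5z^2 + z - 4) + 178| < ϵ.

δ = min(2, ϵ/69)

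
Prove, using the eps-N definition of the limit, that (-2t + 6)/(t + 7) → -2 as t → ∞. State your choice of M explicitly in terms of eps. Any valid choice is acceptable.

Let eps > 0. We seek M > 0 such that t > M implies |(-2t + 6)/(t + 7) + 2| < eps.
(-2t + 6)/(t + 7) + 2 = ((-2t + 6) − (-2)(t + 7)) / ((t + 7)) = 20/((t + 7)).
For t > 0 we have t + 7 > t, so |(-2t + 6)/(t + 7) + 2| = 20/((t + 7)) < 20/(t) = 20/t.
Thus |(-2t + 6)/(t + 7) + 2| < eps whenever t > 20/eps.
Take M = 20/eps. If t > M then |(-2t + 6)/(t + 7) + 2| < 20/t < eps.

M = 20/eps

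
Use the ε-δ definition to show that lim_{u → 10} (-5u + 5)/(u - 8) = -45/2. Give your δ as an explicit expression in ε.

Let ε > 0. We want δ > 0 with 0 < |u − 10| < δ ⇒ |(-5u + 5)/(u - 8) + 45/2| < ε.
Combining over a common denominator, (-5u + 5)/(u - 8) + 45/2 = [(-5u + 5)·2 − (-45)·(u - 8)] / [2·(u - 8)] = 35(u − 10) / (2(u - 8)).
So |(-5u + 5)/(u - 8) + 45/2| = 35|u − 10| / (2·|u − 8|).
Restrict δ ≤ 1. Then |u − 10| < 1 gives |u − 8| = |(u − 10) + 2| ≥ 2 − 1 = 1.
Hence |(-5u + 5)/(u - 8) + 45/2| < 35|u − 10|/(2·1) = (35/2)|u − 10|, which is < ε once |u − 10| < (2/35)ε.
Take δ = min(1, (2/35)ε). Then 0 < |u − 10| < δ forces both bounds, so |(-5u + 5)/(u - 8) + 45/2| < ε.

δ = min(1, (2/35)ε)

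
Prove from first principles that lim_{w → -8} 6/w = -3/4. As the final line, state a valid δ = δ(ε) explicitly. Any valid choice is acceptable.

δ = min(4, (16/3)ε)

Let ε > 0. We seek δ > 0 such that 0 < |w + 8| < δ implies |6/w + 3/4| < ε.
|6/w + 3/4| = 6·|-8 − w|/(8·|w|) = 6|w + 8|/(8|w|).
Require δ ≤ 4 so that |w| > 8 − 4 = 4, hence 8|w| > 32.
Then |6/w + 3/4| < 6|w + 8|/32, which is < ε when |w + 8| < (16/3)ε.
Take δ = min(4, (16/3)ε). Then 0 < |w + 8| < δ gives both |w + 8| < 4 and |w + 8| < (16/3)ε, so |6/w + 3/4| < ε.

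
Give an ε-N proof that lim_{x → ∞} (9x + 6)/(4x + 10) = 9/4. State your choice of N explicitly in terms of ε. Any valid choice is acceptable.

Let ε > 0. We seek N > 0 such that x > N implies |(9x + 6)/(4x + 10) − (9/4)| < ε.
(9x + 6)/(4x + 10) − (9/4) = (4(9x + 6) − 9(4x + 10)) / (4(4x + 10)) = -66/(4(4x + 10)).
For x > 0 we have 4x + 10 > 4x, so |(9x + 6)/(4x + 10) − (9/4)| = 66/(4(4x + 10)) < 66/(4·4x) = (33/8)/x.
Thus |(9x + 6)/(4x + 10) − (9/4)| < ε whenever x > (33/8)/ε.
Take N = (33/8)/ε. If x > N then |(9x + 6)/(4x + 10) − (9/4)| < (33/8)/x < ε.

N = (33/8)/ε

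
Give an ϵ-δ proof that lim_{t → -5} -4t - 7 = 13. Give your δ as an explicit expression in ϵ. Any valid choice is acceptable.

δ = ϵ/4

Let ϵ > 0 be given. We need δ > 0 so that 0 < |t + 5| < δ implies |(-4t - 7) − 13| < ϵ.
Since (-4t - 7) − 13 = -4(t + 5), we have |(-4t - 7) − 13| = 4|t + 5|.
So 4|t + 5| < ϵ exactly when |t + 5| < ϵ/4.
Take δ = ϵ/4. If 0 < |t + 5| < δ then |(-4t - 7) − 13| = 4|t + 5| < 4·(ϵ/4) = ϵ.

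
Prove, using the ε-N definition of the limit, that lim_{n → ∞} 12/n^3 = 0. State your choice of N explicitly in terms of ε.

N = (12/ε)^{1/3}

Let ε > 0 be given. For n ≥ 1, |12/n^3 − 0| = 12/n^3.
12/n^3 < ε ⇔ n^3 > 12/ε ⇔ n > (12/ε)^{1/3}.
Take N = (12/ε)^{1/3}. Then n > N implies 12/n^3 < ε.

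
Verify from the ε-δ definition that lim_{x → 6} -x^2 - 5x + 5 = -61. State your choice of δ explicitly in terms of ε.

Fix ε > 0. We want δ > 0 such that 0 < |x − 6| < δ implies |(-x^2 - 5x + 5) + 61| < ε.
(-x^2 - 5x + 5) + 61 = -x^2 - 5x + 66 = (x − 6)(-x - 11).
So |(-x^2 - 5x + 5) + 61| = |x − 6|·|-x - 11|.
Assume first that |x − 6| < 1, so |x| < 7. Then |-x - 11| ≤ 7 + 11 = 18.
Hence |(-x^2 - 5x + 5) + 61| ≤ 18|x − 6| < ε provided |x − 6| < ε/18.
Choosing δ = min(1, ε/18) ensures both conditions, hence |(-x^2 - 5x + 5) + 61| < ε.

δ = min(1, ε/18)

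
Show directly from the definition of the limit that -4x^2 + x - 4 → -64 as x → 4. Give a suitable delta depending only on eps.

Fix eps > 0. We want delta > 0 such that 0 < |x − 4| < delta implies |(-4x^2 + x - 4) + 64| < eps.
(-4x^2 + x - 4) + 64 = -4x^2 + x + 60 = (x − 4)(-4x - 15).
So |(-4x^2 + x - 4) + 64| = |x − 4|·|-4x - 15|.
Assume first that |x − 4| < 2, so |x| < 6. Then |-4x - 15| ≤ 4·6 + 15 = 39.
Hence |(-4x^2 + x - 4) + 64| ≤ 39|x − 4| < eps provided |x − 4| < eps/39.
Choosing delta = min(2, eps/39) ensures both conditions, hence |(-4x^2 + x - 4) + 64| < eps.

delta = min(2, eps/39)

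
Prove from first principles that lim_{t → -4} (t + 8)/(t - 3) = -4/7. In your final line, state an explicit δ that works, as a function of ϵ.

δ = min(7/2, (49/22)ϵ)

Suppose ϵ > 0. We want δ > 0 with 0 < |t + 4| < δ ⇒ |(t + 8)/(t - 3) + 4/7| < ϵ.
Combining over a common denominator, (t + 8)/(t - 3) + 4/7 = [(t + 8)·(-7) − 4·(t - 3)] / [(-7)·(t - 3)] = -11(t + 4) / ((-7)(t - 3)).
So |(t + 8)/(t - 3) + 4/7| = 11|t + 4| / (7·|t − 3|).
Require δ ≤ 7/2, so |t − 3| ≥ |-7| − |t + 4| > 7 − 7/2 = 7/2.
Hence |(t + 8)/(t - 3) + 4/7| < 11|t + 4|/(7·(7/2)) = (22/49)|t + 4|, which is < ϵ once |t + 4| < (49/22)ϵ.
Take δ = min(7/2, (49/22)ϵ). Then 0 < |t + 4| < δ forces both bounds, so |(t + 8)/(t - 3) + 4/7| < ϵ.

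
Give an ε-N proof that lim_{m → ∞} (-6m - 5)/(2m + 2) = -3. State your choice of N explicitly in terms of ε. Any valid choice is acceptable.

Let ε > 0. For m ≥ 1, |(-6m - 5)/(2m + 2) + 3| = |2|/(2(2m + 2)) = 2/(2(2m + 2)).
Since 2m + 2 ≥ 2m for m ≥ 1, this is ≤ 2/(2·2m) = (1/2)/m.
So |(-6m - 5)/(2m + 2) + 3| < ε whenever m > (1/2)/ε.
Take N = (1/2)/ε. If m > N then |(-6m - 5)/(2m + 2) + 3| ≤ (1/2)/m < ε.

N = (1/2)/ε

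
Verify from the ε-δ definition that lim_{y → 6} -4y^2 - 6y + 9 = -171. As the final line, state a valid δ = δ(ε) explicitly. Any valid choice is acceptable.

δ = min(1, ε/58)

Let ε > 0. We want δ > 0 such that 0 < |y − 6| < δ implies |(-4y^2 - 6y + 9) + 171| < ε.
(-4y^2 - 6y + 9) + 171 = -4y^2 - 6y + 180 = (y − 6)(-4y - 30).
So |(-4y^2 - 6y + 9) + 171| = |y − 6|·|-4y - 30|.
Require δ ≤ 1. Then |y − 6| < 1 gives |y| < 7, and by the triangle inequality |-4y - 30| ≤ 4·7 + 30 = 58.
Hence |(-4y^2 - 6y + 9) + 171| ≤ 58|y − 6| < ε provided |y − 6| < ε/58.
Take δ = min(1, ε/58). Then 0 < |y − 6| < δ gives both |y − 6| < 1 and |y − 6| < ε/58, so |(-4y^2 - 6y + 9) + 171| < ε.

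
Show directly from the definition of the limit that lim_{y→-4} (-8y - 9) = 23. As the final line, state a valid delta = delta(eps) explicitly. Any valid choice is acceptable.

delta = eps/8

Let eps > 0. We need delta > 0 so that 0 < |y + 4| < delta implies |(-8y - 9) − 23| < eps.
|(-8y - 9) − 23| = |-8y - 32| = 8|y + 4|.
So 8|y + 4| < eps exactly when |y + 4| < eps/8.
Take delta = eps/8. If 0 < |y + 4| < delta then |(-8y - 9) − 23| = 8|y + 4| < 8·(eps/8) = eps.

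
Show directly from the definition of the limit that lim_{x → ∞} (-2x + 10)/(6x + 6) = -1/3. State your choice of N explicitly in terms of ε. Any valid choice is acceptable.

Suppose ε > 0. We seek N > 0 such that x > N implies |(-2x + 10)/(6x + 6) + 1/3| < ε.
(-2x + 10)/(6x + 6) + 1/3 = (6(-2x + 10) − (-2)(6x + 6)) / (6(6x + 6)) = 72/(6(6x + 6)).
For x > 0 we have 6x + 6 > 6x, so |(-2x + 10)/(6x + 6) + 1/3| = 72/(6(6x + 6)) < 72/(6·6x) = 2/x.
Thus |(-2x + 10)/(6x + 6) + 1/3| < ε whenever x > 2/ε.
Take N = 2/ε. If x > N then |(-2x + 10)/(6x + 6) + 1/3| < 2/x < ε.

N = 2/ε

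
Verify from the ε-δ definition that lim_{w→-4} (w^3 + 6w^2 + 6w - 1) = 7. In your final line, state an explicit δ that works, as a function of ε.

Let ε > 0 be given. We want δ > 0 such that 0 < |w + 4| < δ implies |(w^3 + 6w^2 + 6w - 1) − 7| < ε.
(w^3 + 6w^2 + 6w - 1) − 7 = w^3 + 6w^2 + 6w - 8 = (w + 4)(w^2 + 2w - 2).
So |(w^3 + 6w^2 + 6w - 1) − 7| = |w + 4|·|w^2 + 2w - 2|.
Require δ ≤ 1. Then |w + 4| < 1 gives |w| < 5, and by the triangle inequality |w^2 + 2w - 2| ≤ 5^2 + 2·5 + 2 = 37.
Hence |(w^3 + 6w^2 + 6w - 1) − 7| ≤ 37|w + 4| < ε provided |w + 4| < ε/37.
Take δ = min(1, ε/37). Then 0 < |w + 4| < δ gives both |w + 4| < 1 and |w + 4| < ε/37, so |(w^3 + 6w^2 + 6w - 1) − 7| < ε.

δ = min(1, ε/37)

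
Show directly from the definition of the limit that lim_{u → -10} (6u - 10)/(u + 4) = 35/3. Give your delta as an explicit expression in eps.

Let eps > 0. We want delta > 0 with 0 < |u + 10| < delta ⇒ |(6u - 10)/(u + 4) − (35/3)| < eps.
Combining over a common denominator, (6u - 10)/(u + 4) − (35/3) = [(6u - 10)·(-6) − (-70)·(u + 4)] / [(-6)·(u + 4)] = 34(u + 10) / ((-6)(u + 4)).
So |(6u - 10)/(u + 4) − (35/3)| = 34|u + 10| / (6·|u + 4|).
Require delta ≤ 3, so |u + 4| ≥ |-6| − |u + 10| > 6 − 3 = 3.
Hence |(6u - 10)/(u + 4) − (35/3)| < 34|u + 10|/(6·3) = (17/9)|u + 10|, which is < eps once |u + 10| < (9/17)eps.
Take delta = min(3, (9/17)eps). Then 0 < |u + 10| < delta forces both bounds, so |(6u - 10)/(u + 4) − (35/3)| < eps.

delta = min(3, (9/17)eps)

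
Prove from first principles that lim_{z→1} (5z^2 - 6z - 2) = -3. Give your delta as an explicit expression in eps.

delta = min(2, eps/16)

Suppose eps > 0. We want delta > 0 such that 0 < |z − 1| < delta implies |(5z^2 - 6z - 2) + 3| < eps.
(5z^2 - 6z - 2) + 3 = 5z^2 - 6z + 1 = (z − 1)(5z - 1).
So |(5z^2 - 6z - 2) + 3| = |z − 1|·|5z - 1|.
Assume first that |z − 1| < 2, so |z| < 3. Then |5z - 1| ≤ 5·3 + 1 = 16.
Hence |(5z^2 - 6z - 2) + 3| ≤ 16|z − 1| < eps provided |z − 1| < eps/16.
Take delta = min(2, eps/16). Then 0 < |z − 1| < delta gives both |z − 1| < 2 and |z − 1| < eps/16, so |(5z^2 - 6z - 2) + 3| < eps.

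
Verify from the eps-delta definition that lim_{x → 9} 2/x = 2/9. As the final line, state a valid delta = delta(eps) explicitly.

delta = min(9/2, (81/4)eps)

Let eps > 0. We seek delta > 0 such that 0 < |x − 9| < delta implies |2/x − (2/9)| < eps.
|2/x − (2/9)| = 2·|9 − x|/(9·|x|) = 2|x − 9|/(9|x|).
Require delta ≤ 9/2 so that |x| > 9 − 9/2 = 9/2, hence 9|x| > 81/2.
Then |2/x − (2/9)| < 2|x − 9|/(81/2), which is < eps when |x − 9| < (81/4)eps.
Take delta = min(9/2, (81/4)eps). Then 0 < |x − 9| < delta gives both |x − 9| < 9/2 and |x − 9| < (81/4)eps, so |2/x − (2/9)| < eps.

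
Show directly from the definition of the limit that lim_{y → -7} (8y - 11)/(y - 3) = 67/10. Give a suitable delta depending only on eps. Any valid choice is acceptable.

Let eps > 0. We want delta > 0 with 0 < |y + 7| < delta ⇒ |(8y - 11)/(y - 3) − (67/10)| < eps.
Combining over a common denominator, (8y - 11)/(y - 3) − (67/10) = [(8y - 11)·(-10) − (-67)·(y - 3)] / [(-10)·(y - 3)] = -13(y + 7) / ((-10)(y - 3)).
So |(8y - 11)/(y - 3) − (67/10)| = 13|y + 7| / (10·|y − 3|).
Restrict delta ≤ 5. Then |y + 7| < 5 gives |y − 3| = |(y + 7) + (-10)| ≥ 10 − 5 = 5.
Hence |(8y - 11)/(y - 3) − (67/10)| < 13|y + 7|/(10·5) = (13/50)|y + 7|, which is < eps once |y + 7| < (50/13)eps.
Take delta = min(5, (50/13)eps). Then 0 < |y + 7| < delta forces both bounds, so |(8y - 11)/(y - 3) − (67/10)| < eps.

delta = min(5, (50/13)eps)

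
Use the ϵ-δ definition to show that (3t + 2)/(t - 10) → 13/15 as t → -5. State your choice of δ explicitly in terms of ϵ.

Let ϵ > 0. We want δ > 0 with 0 < |t + 5| < δ ⇒ |(3t + 2)/(t - 10) − (13/15)| < ϵ.
Combining over a common denominator, (3t + 2)/(t - 10) − (13/15) = [(3t + 2)·(-15) − (-13)·(t - 10)] / [(-15)·(t - 10)] = -32(t + 5) / ((-15)(t - 10)).
So |(3t + 2)/(t - 10) − (13/15)| = 32|t + 5| / (15·|t − 10|).
Require δ ≤ 15/2, so |t − 10| ≥ |-15| − |t + 5| > 15 − 15/2 = 15/2.
Hence |(3t + 2)/(t - 10) − (13/15)| < 32|t + 5|/(15·(15/2)) = (64/225)|t + 5|, which is < ϵ once |t + 5| < (225/64)ϵ.
Take δ = min(15/2, (225/64)ϵ). Then 0 < |t + 5| < δ forces both bounds, so |(3t + 2)/(t - 10) − (13/15)| < ϵ.

δ = min(15/2, (225/64)ϵ)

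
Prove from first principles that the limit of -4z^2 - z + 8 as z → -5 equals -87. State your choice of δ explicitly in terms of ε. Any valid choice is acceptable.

δ = min(2, ε/47)

Let ε > 0. We want δ > 0 such that 0 < |z + 5| < δ implies |(-4z^2 - z + 8) + 87| < ε.
(-4z^2 - z + 8) + 87 = -4z^2 - z + 95 = (z + 5)(-4z + 19).
So |(-4z^2 - z + 8) + 87| = |z + 5|·|-4z + 19|.
Assume first that |z + 5| < 2, so |z| < 7. Then |-4z + 19| ≤ 4·7 + 19 = 47.
Hence |(-4z^2 - z + 8) + 87| ≤ 47|z + 5| < ε provided |z + 5| < ε/47.
Take δ = min(2, ε/47). Then 0 < |z + 5| < δ gives both |z + 5| < 2 and |z + 5| < ε/47, so |(-4z^2 - z + 8) + 87| < ε.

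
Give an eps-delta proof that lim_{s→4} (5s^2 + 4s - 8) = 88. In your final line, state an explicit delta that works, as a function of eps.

delta = min(1, eps/49)

Fix eps > 0. We want delta > 0 such that 0 < |s − 4| < delta implies |(5s^2 + 4s - 8) − 88| < eps.
(5s^2 + 4s - 8) − 88 = 5s^2 + 4s - 96 = (s − 4)(5s + 24).
So |(5s^2 + 4s - 8) − 88| = |s − 4|·|5s + 24|.
Assume first that |s − 4| < 1, so |s| < 5. Then |5s + 24| ≤ 5·5 + 24 = 49.
Hence |(5s^2 + 4s - 8) − 88| ≤ 49|s − 4| < eps provided |s − 4| < eps/49.
Take delta = min(1, eps/49). Then 0 < |s − 4| < delta gives both |s − 4| < 1 and |s − 4| < eps/49, so |(5s^2 + 4s - 8) − 88| < eps.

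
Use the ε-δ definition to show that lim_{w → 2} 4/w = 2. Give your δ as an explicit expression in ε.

δ = min(1, (1/2)ε)

Let ε > 0. We seek δ > 0 such that 0 < |w − 2| < δ implies |4/w − 2| < ε.
|4/w − 2| = 4·|2 − w|/(2·|w|) = 4|w − 2|/(2|w|).
Require δ ≤ 1 so that |w| > 2 − 1 = 1, hence 2|w| > 2.
Then |4/w − 2| < 4|w − 2|/2, which is < ε when |w − 2| < (1/2)ε.
Take δ = min(1, (1/2)ε). Then 0 < |w − 2| < δ gives both |w − 2| < 1 and |w − 2| < (1/2)ε, so |4/w − 2| < ε.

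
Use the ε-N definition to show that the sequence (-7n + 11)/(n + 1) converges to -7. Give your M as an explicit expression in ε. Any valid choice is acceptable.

M = 18/ε

Let ε > 0 be given. For n ≥ 1, |(-7n + 11)/(n + 1) + 7| = |18|/((n + 1)) = 18/((n + 1)).
Since n + 1 ≥ n for n ≥ 1, this is ≤ 18/(n) = 18/n.
So |(-7n + 11)/(n + 1) + 7| < ε whenever n > 18/ε.
Take M = 18/ε. If n > M then |(-7n + 11)/(n + 1) + 7| ≤ 18/n < ε.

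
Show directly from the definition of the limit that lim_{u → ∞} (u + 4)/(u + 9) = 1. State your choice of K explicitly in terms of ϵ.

Let ϵ > 0 be given. We seek K > 0 such that u > K implies |(u + 4)/(u + 9) − 1| < ϵ.
(u + 4)/(u + 9) − 1 = ((u + 4) − (u + 9)) / ((u + 9)) = -5/((u + 9)).
For u > 0 we have u + 9 > u, so |(u + 4)/(u + 9) − 1| = 5/((u + 9)) < 5/(u) = 5/u.
Thus |(u + 4)/(u + 9) − 1| < ϵ whenever u > 5/ϵ.
Take K = 5/ϵ. If u > K then |(u + 4)/(u + 9) − 1| < 5/u < ϵ.

K = 5/ϵ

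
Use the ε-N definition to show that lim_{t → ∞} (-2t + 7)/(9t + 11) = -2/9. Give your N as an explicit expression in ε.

Let ε > 0 be given. We seek N > 0 such that t > N implies |(-2t + 7)/(9t + 11) + 2/9| < ε.
(-2t + 7)/(9t + 11) + 2/9 = (9(-2t + 7) − (-2)(9t + 11)) / (9(9t + 11)) = 85/(9(9t + 11)).
For t > 0 we have 9t + 11 > 9t, so |(-2t + 7)/(9t + 11) + 2/9| = 85/(9(9t + 11)) < 85/(9·9t) = (85/81)/t.
Thus |(-2t + 7)/(9t + 11) + 2/9| < ε whenever t > (85/81)/ε.
Take N = (85/81)/ε. If t > N then |(-2t + 7)/(9t + 11) + 2/9| < (85/81)/t < ε.

N = (85/81)/ε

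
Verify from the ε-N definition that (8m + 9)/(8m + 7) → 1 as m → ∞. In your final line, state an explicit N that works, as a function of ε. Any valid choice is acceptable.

Let ε > 0. For m ≥ 1, |(8m + 9)/(8m + 7) − 1| = |16|/(8(8m + 7)) = 16/(8(8m + 7)).
Since 8m + 7 ≥ 8m for m ≥ 1, this is ≤ 16/(8·8m) = (1/4)/m.
So |(8m + 9)/(8m + 7) − 1| < ε whenever m > (1/4)/ε.
Take N = (1/4)/ε. If m > N then |(8m + 9)/(8m + 7) − 1| ≤ (1/4)/m < ε.

N = (1/4)/ε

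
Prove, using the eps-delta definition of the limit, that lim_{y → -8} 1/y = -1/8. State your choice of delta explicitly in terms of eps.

delta = min(4, 32eps)

Let eps > 0 be given. We seek delta > 0 such that 0 < |y + 8| < delta implies |1/y + 1/8| < eps.
|1/y + 1/8| = |-8 − y|/(8·|y|) = |y + 8|/(8|y|).
Restrict delta ≤ 4. Then |y + 8| < 4 gives |y| > 4, so 8|y| > 32.
Then |1/y + 1/8| < |y + 8|/32, which is < eps when |y + 8| < 32eps.
Take delta = min(4, 32eps). Then 0 < |y + 8| < delta gives both |y + 8| < 4 and |y + 8| < 32eps, so |1/y + 1/8| < eps.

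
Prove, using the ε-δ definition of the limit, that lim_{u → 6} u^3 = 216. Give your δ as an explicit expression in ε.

Fix ε > 0. We seek δ > 0 with 0 < |u − 6| < δ ⇒ |u^3 − 216| < ε.
Factor: u^3 − 216 = (u − 6)(u^2 + 6u + 36), so |u^3 − 216| = |u − 6|·|u^2 + 6u + 36|.
Restrict δ ≤ 1. Then |u − 6| < 1 gives |u| < 7, so by the triangle inequality |u^2 + 6u + 36| ≤ 7^2 + 6·7 + 36 = 127.
Hence |u^3 − 216| ≤ 127|u − 6|, which is < ε once |u − 6| < ε/127.
Take δ = min(1, ε/127). If 0 < |u − 6| < δ then both bounds hold and |u^3 − 216| ≤ 127|u − 6| < 127·(ε/127) = ε.

δ = min(1, ε/127)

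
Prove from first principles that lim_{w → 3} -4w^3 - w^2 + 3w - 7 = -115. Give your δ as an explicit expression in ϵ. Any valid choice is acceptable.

δ = min(2, ϵ/201)

Let ϵ > 0. We want δ > 0 such that 0 < |w − 3| < δ implies |(-4w^3 - w^2 + 3w - 7) + 115| < ϵ.
(-4w^3 - w^2 + 3w - 7) + 115 = -4w^3 - w^2 + 3w + 108 = (w − 3)(-4w^2 - 13w - 36).
So |(-4w^3 - w^2 + 3w - 7) + 115| = |w − 3|·|-4w^2 - 13w - 36|.
Assume first that |w − 3| < 2, so |w| < 5. Then |-4w^2 - 13w - 36| ≤ 4·5^2 + 13·5 + 36 = 201.
Hence |(-4w^3 - w^2 + 3w - 7) + 115| ≤ 201|w − 3| < ϵ provided |w − 3| < ϵ/201.
Take δ = min(2, ϵ/201). Then 0 < |w − 3| < δ gives both |w − 3| < 2 and |w − 3| < ϵ/201, so |(-4w^3 - w^2 + 3w - 7) + 115| < ϵ.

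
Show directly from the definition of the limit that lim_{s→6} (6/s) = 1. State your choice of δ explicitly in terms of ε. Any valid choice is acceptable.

δ = min(3, 3ε)

Suppose ε > 0. We seek δ > 0 such that 0 < |s − 6| < δ implies |6/s − 1| < ε.
|6/s − 1| = 6·|6 − s|/(6·|s|) = 6|s − 6|/(6|s|).
Require δ ≤ 3 so that |s| > 6 − 3 = 3, hence 6|s| > 18.
Then |6/s − 1| < 6|s − 6|/18, which is < ε when |s − 6| < 3ε.
Take δ = min(3, 3ε). Then 0 < |s − 6| < δ gives both |s − 6| < 3 and |s − 6| < 3ε, so |6/s − 1| < ε.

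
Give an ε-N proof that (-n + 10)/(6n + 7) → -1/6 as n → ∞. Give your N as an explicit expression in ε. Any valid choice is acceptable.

N = (67/36)/ε

Let ε > 0. For n ≥ 1, |(-n + 10)/(6n + 7) + 1/6| = |67|/(6(6n + 7)) = 67/(6(6n + 7)).
Since 6n + 7 ≥ 6n for n ≥ 1, this is ≤ 67/(6·6n) = (67/36)/n.
So |(-n + 10)/(6n + 7) + 1/6| < ε whenever n > (67/36)/ε.
Take N = (67/36)/ε. If n > N then |(-n + 10)/(6n + 7) + 1/6| ≤ (67/36)/n < ε.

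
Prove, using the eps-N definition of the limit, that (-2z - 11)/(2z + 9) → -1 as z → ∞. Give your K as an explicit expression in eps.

K = 1/eps

Fix eps > 0. We seek K > 0 such that z > K implies |(-2z - 11)/(2z + 9) + 1| < eps.
(-2z - 11)/(2z + 9) + 1 = (2(-2z - 11) − (-2)(2z + 9)) / (2(2z + 9)) = -4/(2(2z + 9)).
For z > 0 we have 2z + 9 > 2z, so |(-2z - 11)/(2z + 9) + 1| = 4/(2(2z + 9)) < 4/(2·2z) = 1/z.
Thus |(-2z - 11)/(2z + 9) + 1| < eps whenever z > 1/eps.
Take K = 1/eps. If z > K then |(-2z - 11)/(2z + 9) + 1| < 1/z < eps.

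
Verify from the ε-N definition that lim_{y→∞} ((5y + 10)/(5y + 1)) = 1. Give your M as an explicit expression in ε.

Let ε > 0 be given. We seek M > 0 such that y > M implies |(5y + 10)/(5y + 1) − 1| < ε.
(5y + 10)/(5y + 1) − 1 = (5(5y + 10) − 5(5y + 1)) / (5(5y + 1)) = 45/(5(5y + 1)).
For y > 0 we have 5y + 1 > 5y, so |(5y + 10)/(5y + 1) − 1| = 45/(5(5y + 1)) < 45/(5·5y) = (9/5)/y.
Thus |(5y + 10)/(5y + 1) − 1| < ε whenever y > (9/5)/ε.
Take M = (9/5)/ε. If y > M then |(5y + 10)/(5y + 1) − 1| < (9/5)/y < ε.

M = (9/5)/ε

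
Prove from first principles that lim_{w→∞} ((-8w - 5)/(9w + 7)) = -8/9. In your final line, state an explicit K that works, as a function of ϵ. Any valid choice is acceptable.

K = (11/81)/ϵ

Suppose ϵ > 0. We seek K > 0 such that w > K implies |(-8w - 5)/(9w + 7) + 8/9| < ϵ.
(-8w - 5)/(9w + 7) + 8/9 = (9(-8w - 5) − (-8)(9w + 7)) / (9(9w + 7)) = 11/(9(9w + 7)).
For w > 0 we have 9w + 7 > 9w, so |(-8w - 5)/(9w + 7) + 8/9| = 11/(9(9w + 7)) < 11/(9·9w) = (11/81)/w.
Thus |(-8w - 5)/(9w + 7) + 8/9| < ϵ whenever w > (11/81)/ϵ.
Take K = (11/81)/ϵ. If w > K then |(-8w - 5)/(9w + 7) + 8/9| < (11/81)/w < ϵ.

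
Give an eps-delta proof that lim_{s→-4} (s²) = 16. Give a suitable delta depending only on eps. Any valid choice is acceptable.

delta = min(1, eps/9)

Let eps > 0. We seek delta > 0 with 0 < |s + 4| < delta ⇒ |s² − 16| < eps.
Factor: s² − 16 = (s + 4)(s - 4), so |s² − 16| = |s + 4|·|s - 4|.
Impose delta ≤ 1 so that |s| < 5; then |s - 4| ≤ 9.
Hence |s² − 16| ≤ 9|s + 4|, which is < eps once |s + 4| < eps/9.
Take delta = min(1, eps/9). If 0 < |s + 4| < delta then both bounds hold and |s² − 16| ≤ 9|s + 4| < 9·(eps/9) = eps.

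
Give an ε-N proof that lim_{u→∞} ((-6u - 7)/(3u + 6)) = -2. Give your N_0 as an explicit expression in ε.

N_0 = (5/3)/ε

Let ε > 0. We seek N_0 > 0 such that u > N_0 implies |(-6u - 7)/(3u + 6) + 2| < ε.
(-6u - 7)/(3u + 6) + 2 = (3(-6u - 7) − (-6)(3u + 6)) / (3(3u + 6)) = 15/(3(3u + 6)).
For u > 0 we have 3u + 6 > 3u, so |(-6u - 7)/(3u + 6) + 2| = 15/(3(3u + 6)) < 15/(3·3u) = (5/3)/u.
Thus |(-6u - 7)/(3u + 6) + 2| < ε whenever u > (5/3)/ε.
Take N_0 = (5/3)/ε. If u > N_0 then |(-6u - 7)/(3u + 6) + 2| < (5/3)/u < ε.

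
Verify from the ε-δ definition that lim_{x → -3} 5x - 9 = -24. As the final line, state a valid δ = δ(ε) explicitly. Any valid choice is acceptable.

Suppose ε > 0. We need δ > 0 so that 0 < |x + 3| < δ implies |(5x - 9) + 24| < ε.
|(5x - 9) + 24| = |5x + 15| = 5|x + 3|.
So 5|x + 3| < ε exactly when |x + 3| < ε/5.
Take δ = ε/5. If 0 < |x + 3| < δ then |(5x - 9) + 24| = 5|x + 3| < 5·(ε/5) = ε.

δ = ε/5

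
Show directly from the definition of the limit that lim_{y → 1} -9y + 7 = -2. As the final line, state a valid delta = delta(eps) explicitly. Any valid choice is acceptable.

delta = eps/9

Suppose eps > 0. We need delta > 0 so that 0 < |y − 1| < delta implies |(-9y + 7) + 2| < eps.
|(-9y + 7) + 2| = |-9y + 9| = 9|y − 1|.
Thus it suffices that |y − 1| < eps/9.
Choosing delta = eps/9 gives |(-9y + 7) + 2| = 9|y − 1| < eps whenever |y − 1| < delta.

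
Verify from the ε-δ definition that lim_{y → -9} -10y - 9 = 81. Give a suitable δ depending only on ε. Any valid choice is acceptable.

Let ε > 0. We need δ > 0 so that 0 < |y + 9| < δ implies |(-10y - 9) − 81| < ε.
|(-10y - 9) − 81| = |-10y - 90| = 10|y + 9|.
So 10|y + 9| < ε exactly when |y + 9| < ε/10.
Choosing δ = ε/10 gives |(-10y - 9) − 81| = 10|y + 9| < ε whenever |y + 9| < δ.

δ = ε/10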